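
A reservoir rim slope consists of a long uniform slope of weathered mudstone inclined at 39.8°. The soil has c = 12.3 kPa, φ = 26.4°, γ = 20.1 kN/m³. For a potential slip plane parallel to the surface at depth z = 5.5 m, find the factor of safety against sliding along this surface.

For an infinite slope with a slip plane parallel to the surface (no pore pressure): FS = [c + γz cos²β tanφ] / [γz sinβ cosβ].
γz = 20.1·5.5 = 110.55 kN/m²
Numerator = 12.3 + 110.55·cos²39.8°·tan26.4° = 12.3 + 110.55·0.5903·0.4964 = 44.692 kPa
Denominator = 110.55·sin39.8°·cos39.8° = 110.55·0.6401·0.7683 = 54.367 kPa
FS = 44.692 / 54.367 = 0.822

FS = 0.82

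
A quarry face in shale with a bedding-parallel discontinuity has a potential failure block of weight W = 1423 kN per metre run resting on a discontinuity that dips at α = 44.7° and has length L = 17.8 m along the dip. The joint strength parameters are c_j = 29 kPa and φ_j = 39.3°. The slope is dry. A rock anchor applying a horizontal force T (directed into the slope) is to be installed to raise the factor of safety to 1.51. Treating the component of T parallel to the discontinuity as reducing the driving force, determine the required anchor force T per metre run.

T = 101 kN/m

Resolving forces along and normal to the sliding plane, with the horizontal anchor force T adding T·sinα to the effective normal force and T·cosα acting up the plane against the driving force:
FS = [c_jL + (W cosα + T sinα) tanφ_j] / [W sinα − T cosα]
Without the anchor: N' = 1011.5 kN/m, driving T_d = 1000.9 kN/m, resisting R = 29·17.8 + 1011.5·tan39.3° = 1344.1 kN/m, FS = 1.34.
Setting FS = 1.51 and solving for T:
1.51·(1000.9 − T cos44.7°) = 1344.1 + T sin44.7°·tan39.3°
T·(sin44.7°·tan39.3° + 1.51·cos44.7°) = 1.51·1000.9 − 1344.1
T·(0.7034·0.8185 + 1.51·0.7108) = 1511.4 − 1344.1 = 167.3
T·1.6490 = 167.3
T = 101.5 kN/m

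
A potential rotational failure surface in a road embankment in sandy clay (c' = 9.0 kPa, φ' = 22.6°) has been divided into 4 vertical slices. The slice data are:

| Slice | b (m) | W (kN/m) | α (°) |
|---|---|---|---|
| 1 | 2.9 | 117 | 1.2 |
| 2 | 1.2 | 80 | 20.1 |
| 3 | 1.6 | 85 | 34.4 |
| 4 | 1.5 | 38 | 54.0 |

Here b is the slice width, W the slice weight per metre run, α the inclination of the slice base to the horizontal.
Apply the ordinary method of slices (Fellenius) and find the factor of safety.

Ordinary method of slices: FS = Σ[c'·Δl_i + (W_i cosα_i)·tanφ'] / Σ W_i sinα_i, with Δl_i = b_i / cosα_i.
Slice 1: Δl = 2.9/cos1.2° = 2.901 m; N'_1 = 117·cos1.2° = 117.0; c'Δl = 26.11; W sinα = 2.5
Slice 2: Δl = 1.2/cos20.1° = 1.278 m; N'_2 = 80·cos20.1° = 75.1; c'Δl = 11.50; W sinα = 27.5
Slice 3: Δl = 1.6/cos34.4° = 1.939 m; N'_3 = 85·cos34.4° = 70.1; c'Δl = 17.45; W sinα = 48.0
Slice 4: Δl = 1.5/cos54.0° = 2.552 m; N'_4 = 38·cos54.0° = 22.3; c'Δl = 22.97; W sinα = 30.7
Σc'Δl = 78.0 kN/m; ΣN' = 284.6 kN/m; ΣW sinα = 108.7 kN/m
Resisting = 78.0 + 284.6·tan22.6° = 78.0 + 118.5 = 196.5 kN/m
FS = 196.5 / 108.7 = 1.807

FS = 1.81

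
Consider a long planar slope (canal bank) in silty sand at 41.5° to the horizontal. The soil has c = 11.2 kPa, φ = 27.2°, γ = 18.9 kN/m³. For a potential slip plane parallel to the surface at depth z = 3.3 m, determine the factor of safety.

FS = 0.94

For an infinite slope with a slip plane parallel to the surface (no pore pressure): FS = [c + γz cos²β tanφ] / [γz sinβ cosβ].
γz = 18.9·3.3 = 62.37 kN/m²
Numerator = 11.2 + 62.37·cos²41.5°·tan27.2° = 11.2 + 62.37·0.5609·0.5139 = 29.180 kPa
Denominator = 62.37·sin41.5°·cos41.5° = 62.37·0.6626·0.7490 = 30.953 kPa
FS = 29.180 / 30.953 = 0.943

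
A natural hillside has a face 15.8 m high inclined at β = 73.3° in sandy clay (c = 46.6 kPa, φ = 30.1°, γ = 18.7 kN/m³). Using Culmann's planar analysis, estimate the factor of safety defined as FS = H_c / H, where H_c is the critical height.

FS = 1.93

H_c = (4c/γ) · sinβ cosφ / [1 − cos(β − φ)]
    = (4·46.6/18.7) · sin73.3°·cos30.1° / [1 − cos43.2°]
    = 9.968 · 0.8287 / 0.2710 = 30.48 m
FS = H_c / H = 30.48 / 15.8 = 1.929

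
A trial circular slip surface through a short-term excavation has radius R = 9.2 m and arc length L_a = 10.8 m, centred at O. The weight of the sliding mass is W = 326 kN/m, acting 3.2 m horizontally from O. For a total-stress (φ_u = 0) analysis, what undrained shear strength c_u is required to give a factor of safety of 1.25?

FS = c_u·L_a·R / (W·d), so c_u = FS·W·d / (L_a·R).
c_u = 1.25·326·3.2 / (10.80·9.2) = 1304.0 / 99.36 = 13.12 kPa

c_u = 13.1 kPa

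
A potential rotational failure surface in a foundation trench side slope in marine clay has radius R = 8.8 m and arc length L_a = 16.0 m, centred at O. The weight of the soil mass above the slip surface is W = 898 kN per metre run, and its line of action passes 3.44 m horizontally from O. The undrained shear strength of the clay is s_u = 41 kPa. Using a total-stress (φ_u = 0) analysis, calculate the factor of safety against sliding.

FS = 1.87

Taking moments about the centre O, the resisting moment is provided by the undrained shear strength acting along the arc:
M_R = s_u·L_a·R = 41·16.00·8.8 = 5772.8 kN·m/m
M_D = W·d = 898·3.44 = 3089.1 kN·m/m
FS = M_R / M_D = 5772.8 / 3089.1 = 1.869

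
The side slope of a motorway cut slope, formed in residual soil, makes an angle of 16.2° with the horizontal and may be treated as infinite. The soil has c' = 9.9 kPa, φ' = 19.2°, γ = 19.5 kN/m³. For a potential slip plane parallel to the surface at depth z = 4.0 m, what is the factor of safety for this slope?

FS = 1.67

For an infinite slope with a slip plane parallel to the surface (no pore pressure): FS = [c' + γz cos²β tanφ'] / [γz sinβ cosβ].
γz = 19.5·4.0 = 78.00 kN/m²
Numerator = 9.9 + 78.00·cos²16.2°·tan19.2° = 9.9 + 78.00·0.9222·0.3482 = 34.948 kPa
Denominator = 78.00·sin16.2°·cos16.2° = 78.00·0.2790·0.9603 = 20.897 kPa
FS = 34.948 / 20.897 = 1.672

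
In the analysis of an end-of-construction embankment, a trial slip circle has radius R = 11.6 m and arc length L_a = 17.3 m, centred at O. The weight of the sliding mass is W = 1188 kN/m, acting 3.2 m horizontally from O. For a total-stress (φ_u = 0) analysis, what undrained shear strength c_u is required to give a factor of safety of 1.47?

c_u = 27.8 kPa

FS = c_u·L_a·R / (W·d), so c_u = FS·W·d / (L_a·R).
c_u = 1.47·1188·3.2 / (17.30·11.6) = 5588.4 / 200.68 = 27.85 kPa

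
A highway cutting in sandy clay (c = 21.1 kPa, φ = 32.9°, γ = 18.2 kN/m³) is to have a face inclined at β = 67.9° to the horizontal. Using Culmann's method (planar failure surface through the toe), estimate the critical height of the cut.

Culmann's analysis gives the critical failure plane at α_cr = (β + φ)/2 = (67.9 + 32.9)/2 = 50.4°, and the critical height
H_c = (4c/γ) · sinβ cosφ / [1 − cos(β − φ)]
    = (4·21.1/18.2) · sin67.9°·cos32.9° / [1 − cos(35.0°)]
    = 4.637 · 0.9265·0.8396 / [1 − 0.8192]
    = 4.637 · 0.7779 / 0.1808
    = 19.95 m

H_c = 19.95 m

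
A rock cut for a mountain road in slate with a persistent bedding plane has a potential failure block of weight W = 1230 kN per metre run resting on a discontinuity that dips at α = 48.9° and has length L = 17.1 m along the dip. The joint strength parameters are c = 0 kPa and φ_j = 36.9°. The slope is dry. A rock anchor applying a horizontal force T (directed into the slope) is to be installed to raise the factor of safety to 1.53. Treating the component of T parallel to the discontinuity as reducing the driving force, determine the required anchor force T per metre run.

T = 516 kN/m

Resolving forces along and normal to the sliding plane, with the horizontal anchor force T adding T·sinα to the effective normal force and T·cosα acting up the plane against the driving force:
FS = [cL + (W cosα + T sinα) tanφ_j] / [W sinα − T cosα]
Without the anchor: N' = 808.6 kN/m, driving T_d = 926.9 kN/m, resisting R = 0·17.1 + 808.6·tan36.9° = 607.1 kN/m, FS = 0.65.
Setting FS = 1.53 and solving for T:
1.53·(926.9 − T cos48.9°) = 607.1 + T sin48.9°·tan36.9°
T·(sin48.9°·tan36.9° + 1.53·cos48.9°) = 1.53·926.9 − 607.1
T·(0.7536·0.7508 + 1.53·0.6574) = 1418.1 − 607.1 = 811.0
T·1.5716 = 811.0
T = 516.1 kN/m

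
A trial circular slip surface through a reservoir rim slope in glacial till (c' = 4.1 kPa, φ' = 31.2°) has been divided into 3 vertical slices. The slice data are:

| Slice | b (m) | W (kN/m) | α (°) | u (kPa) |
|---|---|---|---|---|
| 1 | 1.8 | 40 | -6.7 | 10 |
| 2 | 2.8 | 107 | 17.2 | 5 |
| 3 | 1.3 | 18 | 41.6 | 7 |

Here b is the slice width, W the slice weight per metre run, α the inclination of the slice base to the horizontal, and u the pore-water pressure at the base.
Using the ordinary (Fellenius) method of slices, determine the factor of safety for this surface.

FS = 2.40

Ordinary method of slices: FS = Σ[c'·Δl_i + (W_i cosα_i − u_i·Δl_i)·tanφ'] / Σ W_i sinα_i, with Δl_i = b_i / cosα_i.
Slice 1: Δl = 1.8/cos(-6.7°) = 1.812 m; N'_1 = 40·cos(-6.7°) − 10·1.812 = 21.6; c'Δl = 7.43; W sinα = -4.7
Slice 2: Δl = 2.8/cos17.2° = 2.931 m; N'_2 = 107·cos17.2° − 5·2.931 = 87.6; c'Δl = 12.02; W sinα = 31.6
Slice 3: Δl = 1.3/cos41.6° = 1.738 m; N'_3 = 18·cos41.6° − 7·1.738 = 1.3; c'Δl = 7.13; W sinα = 12.0
Σc'Δl = 26.6 kN/m; ΣN' = 110.5 kN/m; ΣW sinα = 38.9 kN/m
Resisting = 26.6 + 110.5·tan31.2° = 26.6 + 66.9 = 93.5 kN/m
FS = 93.5 / 38.9 = 2.401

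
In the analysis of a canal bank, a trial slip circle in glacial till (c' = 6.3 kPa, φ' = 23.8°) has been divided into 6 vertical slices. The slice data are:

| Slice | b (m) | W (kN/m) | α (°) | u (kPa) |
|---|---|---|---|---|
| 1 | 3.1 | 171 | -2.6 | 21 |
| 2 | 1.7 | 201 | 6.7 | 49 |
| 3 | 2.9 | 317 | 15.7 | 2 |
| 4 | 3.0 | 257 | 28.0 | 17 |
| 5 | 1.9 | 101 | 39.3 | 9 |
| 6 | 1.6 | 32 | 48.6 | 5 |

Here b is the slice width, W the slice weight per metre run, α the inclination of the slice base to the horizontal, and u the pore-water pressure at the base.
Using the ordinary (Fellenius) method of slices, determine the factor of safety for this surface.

FS = 1.40

Ordinary method of slices: FS = Σ[c'·Δl_i + (W_i cosα_i − u_i·Δl_i)·tanφ'] / Σ W_i sinα_i, with Δl_i = b_i / cosα_i.
Slice 1: Δl = 3.1/cos(-2.6°) = 3.103 m; N'_1 = 171·cos(-2.6°) − 21·3.103 = 105.7; c'Δl = 19.55; W sinα = -7.8
Slice 2: Δl = 1.7/cos6.7° = 1.712 m; N'_2 = 201·cos6.7° − 49·1.712 = 115.8; c'Δl = 10.78; W sinα = 23.5
Slice 3: Δl = 2.9/cos15.7° = 3.012 m; N'_3 = 317·cos15.7° − 2·3.012 = 299.1; c'Δl = 18.98; W sinα = 85.8
Slice 4: Δl = 3.0/cos28.0° = 3.398 m; N'_4 = 257·cos28.0° − 17·3.398 = 169.2; c'Δl = 21.41; W sinα = 120.7
Slice 5: Δl = 1.9/cos39.3° = 2.455 m; N'_5 = 101·cos39.3° − 9·2.455 = 56.1; c'Δl = 15.47; W sinα = 64.0
Slice 6: Δl = 1.6/cos48.6° = 2.419 m; N'_6 = 32·cos48.6° − 5·2.419 = 9.1; c'Δl = 15.24; W sinα = 24.0
Σc'Δl = 101.4 kN/m; ΣN' = 754.8 kN/m; ΣW sinα = 310.1 kN/m
Resisting = 101.4 + 754.8·tan23.8° = 101.4 + 332.9 = 434.4 kN/m
FS = 434.4 / 310.1 = 1.401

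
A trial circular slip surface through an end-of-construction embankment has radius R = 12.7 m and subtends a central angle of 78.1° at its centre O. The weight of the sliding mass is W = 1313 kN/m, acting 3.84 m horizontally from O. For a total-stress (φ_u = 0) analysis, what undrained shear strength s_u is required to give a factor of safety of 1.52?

FS = s_u·L_a·R / (W·d), so s_u = FS·W·d / (L_a·R).
Arc length L_a = R·θ = 12.7·(78.1°·π/180) = 12.7·1.3631 = 17.31 m
s_u = 1.52·1313·3.84 / (17.31·12.7) = 7663.7 / 219.85 = 34.86 kPa

s_u = 34.9 kPa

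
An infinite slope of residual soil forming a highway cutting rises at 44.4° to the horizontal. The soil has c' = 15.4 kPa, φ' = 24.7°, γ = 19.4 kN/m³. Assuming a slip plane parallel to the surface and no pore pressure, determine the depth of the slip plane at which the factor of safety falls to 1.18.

z = 2.24 m

Setting FS = 1.18 in FS = [c' + γz cos²β tanφ'] / [γz sinβ cosβ] and solving for z:
z = c' / [γ cosβ (FS·sinβ − cosβ·tanφ')]
  = 15.4 / [19.4·cos44.4°·(1.18·sin44.4° − cos44.4°·tan24.7°)]
  = 15.4 / [19.4·0.7145·(1.18·0.6997 − 0.7145·0.4599)]
  = 15.4 / 6.8886 = 2.236 m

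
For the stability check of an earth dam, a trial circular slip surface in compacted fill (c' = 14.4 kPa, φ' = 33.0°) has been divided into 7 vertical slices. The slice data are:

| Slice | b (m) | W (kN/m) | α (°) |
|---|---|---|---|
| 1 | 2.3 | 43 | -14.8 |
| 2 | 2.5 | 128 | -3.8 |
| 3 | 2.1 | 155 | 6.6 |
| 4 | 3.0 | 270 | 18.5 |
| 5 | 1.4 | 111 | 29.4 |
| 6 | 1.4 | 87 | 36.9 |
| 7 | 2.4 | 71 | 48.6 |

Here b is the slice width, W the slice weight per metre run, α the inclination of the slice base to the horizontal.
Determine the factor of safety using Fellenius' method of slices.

FS = 3.12

Ordinary method of slices: FS = Σ[c'·Δl_i + (W_i cosα_i)·tanφ'] / Σ W_i sinα_i, with Δl_i = b_i / cosα_i.
Slice 1: Δl = 2.3/cos(-14.8°) = 2.379 m; N'_1 = 43·cos(-14.8°) = 41.6; c'Δl = 34.26; W sinα = -11.0
Slice 2: Δl = 2.5/cos(-3.8°) = 2.506 m; N'_2 = 128·cos(-3.8°) = 127.7; c'Δl = 36.08; W sinα = -8.5
Slice 3: Δl = 2.1/cos6.6° = 2.114 m; N'_3 = 155·cos6.6° = 154.0; c'Δl = 30.44; W sinα = 17.8
Slice 4: Δl = 3.0/cos18.5° = 3.163 m; N'_4 = 270·cos18.5° = 256.0; c'Δl = 45.55; W sinα = 85.7
Slice 5: Δl = 1.4/cos29.4° = 1.607 m; N'_5 = 111·cos29.4° = 96.7; c'Δl = 23.14; W sinα = 54.5
Slice 6: Δl = 1.4/cos36.9° = 1.751 m; N'_6 = 87·cos36.9° = 69.6; c'Δl = 25.21; W sinα = 52.2
Slice 7: Δl = 2.4/cos48.6° = 3.629 m; N'_7 = 71·cos48.6° = 47.0; c'Δl = 52.26; W sinα = 53.3
Σc'Δl = 246.9 kN/m; ΣN' = 792.5 kN/m; ΣW sinα = 244.0 kN/m
Resisting = 246.9 + 792.5·tan33.0° = 246.9 + 514.7 = 761.6 kN/m
FS = 761.6 / 244.0 = 3.121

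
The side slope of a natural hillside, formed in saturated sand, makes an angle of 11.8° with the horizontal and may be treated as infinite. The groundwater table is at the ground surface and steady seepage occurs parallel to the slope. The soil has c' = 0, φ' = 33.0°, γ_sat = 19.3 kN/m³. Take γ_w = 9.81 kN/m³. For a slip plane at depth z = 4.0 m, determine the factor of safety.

With seepage parallel to the slope and the water table at the surface, the effective normal stress on the slip plane uses the buoyant unit weight γ' = γ_sat − γ_w while the driving shear stress uses γ_sat:
FS = [c' + γ' z cos²β tanφ'] / [γ_sat z sinβ cosβ]
(For c' = 0 this reduces to FS = (γ'/γ_sat)·tanφ'/tanβ.)
γ' = 19.3 − 9.81 = 9.49 kN/m³
Numerator = 0.0 + 9.49·4.0·cos²11.8°·tan33.0° = 0.0 + 9.49·4.0·0.9582·0.6494 = 23.621 kPa
Denominator = 19.3·4.0·sin11.8°·cos11.8° = 19.3·4.0·0.2045·0.9789 = 15.453 kPa
FS = 23.621 / 15.453 = 1.528

FS = 1.53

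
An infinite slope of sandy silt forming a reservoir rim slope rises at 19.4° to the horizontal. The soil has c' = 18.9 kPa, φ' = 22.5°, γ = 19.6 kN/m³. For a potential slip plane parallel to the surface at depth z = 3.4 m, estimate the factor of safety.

FS = 2.08

For an infinite slope with a slip plane parallel to the surface (no pore pressure): FS = [c' + γz cos²β tanφ'] / [γz sinβ cosβ].
γz = 19.6·3.4 = 66.64 kN/m²
Numerator = 18.9 + 66.64·cos²19.4°·tan22.5° = 18.9 + 66.64·0.8897·0.4142 = 43.458 kPa
Denominator = 66.64·sin19.4°·cos19.4° = 66.64·0.3322·0.9432 = 20.878 kPa
FS = 43.458 / 20.878 = 2.081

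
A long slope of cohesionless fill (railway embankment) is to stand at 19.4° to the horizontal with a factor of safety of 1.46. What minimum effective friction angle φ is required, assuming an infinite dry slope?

φ = 27.2°

FS = tanφ/tanβ ⇒ tanφ = FS · tanβ = 1.46 · tan19.4° = 0.5141
φ = arctan(0.5141) = 27.21°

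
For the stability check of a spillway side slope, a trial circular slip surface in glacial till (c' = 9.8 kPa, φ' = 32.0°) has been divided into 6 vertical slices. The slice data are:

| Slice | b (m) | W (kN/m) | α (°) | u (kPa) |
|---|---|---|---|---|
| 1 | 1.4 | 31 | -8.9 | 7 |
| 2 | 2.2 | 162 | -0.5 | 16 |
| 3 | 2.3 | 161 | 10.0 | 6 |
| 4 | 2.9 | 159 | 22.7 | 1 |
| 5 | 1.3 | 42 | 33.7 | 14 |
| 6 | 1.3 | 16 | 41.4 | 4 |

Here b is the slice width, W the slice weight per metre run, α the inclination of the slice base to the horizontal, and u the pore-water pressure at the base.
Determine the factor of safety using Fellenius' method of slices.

Ordinary method of slices: FS = Σ[c'·Δl_i + (W_i cosα_i − u_i·Δl_i)·tanφ'] / Σ W_i sinα_i, with Δl_i = b_i / cosα_i.
Slice 1: Δl = 1.4/cos(-8.9°) = 1.417 m; N'_1 = 31·cos(-8.9°) − 7·1.417 = 20.7; c'Δl = 13.89; W sinα = -4.8
Slice 2: Δl = 2.2/cos(-0.5°) = 2.200 m; N'_2 = 162·cos(-0.5°) − 16·2.200 = 126.8; c'Δl = 21.56; W sinα = -1.4
Slice 3: Δl = 2.3/cos10.0° = 2.335 m; N'_3 = 161·cos10.0° − 6·2.335 = 144.5; c'Δl = 22.89; W sinα = 28.0
Slice 4: Δl = 2.9/cos22.7° = 3.144 m; N'_4 = 159·cos22.7° − 1·3.144 = 143.5; c'Δl = 30.81; W sinα = 61.4
Slice 5: Δl = 1.3/cos33.7° = 1.563 m; N'_5 = 42·cos33.7° − 14·1.563 = 13.1; c'Δl = 15.31; W sinα = 23.3
Slice 6: Δl = 1.3/cos41.4° = 1.733 m; N'_6 = 16·cos41.4° − 4·1.733 = 5.1; c'Δl = 16.98; W sinα = 10.6
Σc'Δl = 121.4 kN/m; ΣN' = 453.7 kN/m; ΣW sinα = 117.0 kN/m
Resisting = 121.4 + 453.7·tan32.0° = 121.4 + 283.5 = 405.0 kN/m
FS = 405.0 / 117.0 = 3.461

FS = 3.46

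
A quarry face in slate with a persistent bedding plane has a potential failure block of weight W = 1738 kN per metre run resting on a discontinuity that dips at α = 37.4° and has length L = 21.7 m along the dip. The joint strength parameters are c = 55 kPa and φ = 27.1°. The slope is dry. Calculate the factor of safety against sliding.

FS = 1.80

Resolving the block weight along and normal to the plane and applying the Mohr–Coulomb strength on the joint:
N' = W cosα = 1738·cos37.4° = 1380.7 kN/m
Driving force T = W sinα = 1738·sin37.4° = 1055.6 kN/m
Resisting force R = c·L + N'·tanφ = 55·21.7 + 1380.7·tan27.1° = 1193.5 + 706.5 = 1900.0 kN/m
FS = R / T = 1900.0 / 1055.6 = 1.800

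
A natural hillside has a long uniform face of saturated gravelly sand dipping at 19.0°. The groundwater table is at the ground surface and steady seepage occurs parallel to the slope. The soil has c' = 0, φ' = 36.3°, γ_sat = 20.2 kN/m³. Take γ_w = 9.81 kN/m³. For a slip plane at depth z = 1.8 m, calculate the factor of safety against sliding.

With seepage parallel to the slope and the water table at the surface, the effective normal stress on the slip plane uses the buoyant unit weight γ' = γ_sat − γ_w while the driving shear stress uses γ_sat:
FS = [c' + γ' z cos²β tanφ'] / [γ_sat z sinβ cosβ]
(For c' = 0 this reduces to FS = (γ'/γ_sat)·tanφ'/tanβ.)
γ' = 20.2 − 9.81 = 10.39 kN/m³
Numerator = 0.0 + 10.39·1.8·cos²19.0°·tan36.3° = 0.0 + 10.39·1.8·0.8940·0.7346 = 12.282 kPa
Denominator = 20.2·1.8·sin19.0°·cos19.0° = 20.2·1.8·0.3256·0.9455 = 11.193 kPa
FS = 12.282 / 11.193 = 1.097

FS = 1.10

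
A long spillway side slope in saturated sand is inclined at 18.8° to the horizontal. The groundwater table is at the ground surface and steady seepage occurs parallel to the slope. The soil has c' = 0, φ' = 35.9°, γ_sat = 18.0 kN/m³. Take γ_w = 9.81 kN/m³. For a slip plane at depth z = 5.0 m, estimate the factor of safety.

FS = 0.97

With seepage parallel to the slope and the water table at the surface, the effective normal stress on the slip plane uses the buoyant unit weight γ' = γ_sat − γ_w while the driving shear stress uses γ_sat:
FS = [c' + γ' z cos²β tanφ'] / [γ_sat z sinβ cosβ]
(For c' = 0 this reduces to FS = (γ'/γ_sat)·tanφ'/tanβ.)
γ' = 18.0 − 9.81 = 8.19 kN/m³
Numerator = 0.0 + 8.19·5.0·cos²18.8°·tan35.9° = 0.0 + 8.19·5.0·0.8961·0.7239 = 26.564 kPa
Denominator = 18.0·5.0·sin18.8°·cos18.8° = 18.0·5.0·0.3223·0.9466 = 27.457 kPa
FS = 26.564 / 27.457 = 0.968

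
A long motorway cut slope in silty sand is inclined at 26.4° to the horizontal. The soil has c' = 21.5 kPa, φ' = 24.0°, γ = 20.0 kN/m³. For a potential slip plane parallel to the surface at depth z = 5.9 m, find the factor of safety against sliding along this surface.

For an infinite slope with a slip plane parallel to the surface (no pore pressure): FS = [c' + γz cos²β tanφ'] / [γz sinβ cosβ].
γz = 20.0·5.9 = 118.00 kN/m²
Numerator = 21.5 + 118.00·cos²26.4°·tan24.0° = 21.5 + 118.00·0.8023·0.4452 = 63.650 kPa
Denominator = 118.00·sin26.4°·cos26.4° = 118.00·0.4446·0.8957 = 46.995 kPa
FS = 63.650 / 46.995 = 1.354

FS = 1.35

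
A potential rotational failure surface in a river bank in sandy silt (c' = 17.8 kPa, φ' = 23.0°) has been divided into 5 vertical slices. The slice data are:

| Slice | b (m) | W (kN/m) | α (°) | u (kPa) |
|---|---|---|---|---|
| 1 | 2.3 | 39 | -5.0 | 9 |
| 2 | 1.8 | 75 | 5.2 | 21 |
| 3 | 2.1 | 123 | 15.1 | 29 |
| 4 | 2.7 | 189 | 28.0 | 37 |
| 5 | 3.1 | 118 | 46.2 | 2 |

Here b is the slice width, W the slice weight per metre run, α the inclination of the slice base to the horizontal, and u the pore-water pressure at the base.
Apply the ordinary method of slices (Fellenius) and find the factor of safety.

Ordinary method of slices: FS = Σ[c'·Δl_i + (W_i cosα_i − u_i·Δl_i)·tanφ'] / Σ W_i sinα_i, with Δl_i = b_i / cosα_i.
Slice 1: Δl = 2.3/cos(-5.0°) = 2.309 m; N'_1 = 39·cos(-5.0°) − 9·2.309 = 18.1; c'Δl = 41.10; W sinα = -3.4
Slice 2: Δl = 1.8/cos5.2° = 1.807 m; N'_2 = 75·cos5.2° − 21·1.807 = 36.7; c'Δl = 32.17; W sinα = 6.8
Slice 3: Δl = 2.1/cos15.1° = 2.175 m; N'_3 = 123·cos15.1° − 29·2.175 = 55.7; c'Δl = 38.72; W sinα = 32.0
Slice 4: Δl = 2.7/cos28.0° = 3.058 m; N'_4 = 189·cos28.0° − 37·3.058 = 53.7; c'Δl = 54.43; W sinα = 88.7
Slice 5: Δl = 3.1/cos46.2° = 4.479 m; N'_5 = 118·cos46.2° − 2·4.479 = 72.7; c'Δl = 79.72; W sinα = 85.2
Σc'Δl = 246.1 kN/m; ΣN' = 236.9 kN/m; ΣW sinα = 209.3 kN/m
Resisting = 246.1 + 236.9·tan23.0° = 246.1 + 100.6 = 346.7 kN/m
FS = 346.7 / 209.3 = 1.656

FS = 1.66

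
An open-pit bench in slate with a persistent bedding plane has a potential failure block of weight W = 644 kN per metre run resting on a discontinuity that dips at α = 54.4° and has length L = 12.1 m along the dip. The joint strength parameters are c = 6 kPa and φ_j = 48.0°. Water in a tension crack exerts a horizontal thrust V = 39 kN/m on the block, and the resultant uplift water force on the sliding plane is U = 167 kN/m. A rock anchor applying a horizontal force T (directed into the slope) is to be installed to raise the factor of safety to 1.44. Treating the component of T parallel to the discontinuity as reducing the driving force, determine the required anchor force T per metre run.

Resolving forces along and normal to the sliding plane, with the horizontal anchor force T adding T·sinα to the effective normal force and T·cosα acting up the plane against the driving force:
FS = [cL + (W cosα − U − V sinα + T sinα) tanφ_j] / [W sinα + V cosα − T cosα]
Without the anchor: N' = 176.2 kN/m, driving T_d = 546.3 kN/m, resisting R = 6·12.1 + 176.2·tan48.0° = 268.3 kN/m, FS = 0.49.
Setting FS = 1.44 and solving for T:
1.44·(546.3 − T cos54.4°) = 268.3 + T sin54.4°·tan48.0°
T·(sin54.4°·tan48.0° + 1.44·cos54.4°) = 1.44·546.3 − 268.3
T·(0.8131·1.1106 + 1.44·0.5821) = 786.7 − 268.3 = 518.5
T·1.7413 = 518.5
T = 297.7 kN/m

T = 298 kN/m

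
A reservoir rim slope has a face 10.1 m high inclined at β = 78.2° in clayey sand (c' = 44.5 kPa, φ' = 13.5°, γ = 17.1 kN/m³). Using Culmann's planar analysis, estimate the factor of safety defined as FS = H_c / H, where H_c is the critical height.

H_c = (4c'/γ) · sinβ cosφ' / [1 − cos(β − φ')]
    = (4·44.5/17.1) · sin78.2°·cos13.5° / [1 − cos64.7°]
    = 10.409 · 0.9518 / 0.5726 = 17.30 m
FS = H_c / H = 17.30 / 10.1 = 1.713

FS = 1.71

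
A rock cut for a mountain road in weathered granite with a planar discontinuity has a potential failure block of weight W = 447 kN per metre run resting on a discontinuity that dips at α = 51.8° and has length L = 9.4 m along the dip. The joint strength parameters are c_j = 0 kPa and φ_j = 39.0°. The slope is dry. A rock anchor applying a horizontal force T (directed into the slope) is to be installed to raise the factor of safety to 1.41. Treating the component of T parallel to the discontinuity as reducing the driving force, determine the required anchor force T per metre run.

T = 180 kN/m

Resolving forces along and normal to the sliding plane, with the horizontal anchor force T adding T·sinα to the effective normal force and T·cosα acting up the plane against the driving force:
FS = [c_jL + (W cosα + T sinα) tanφ_j] / [W sinα − T cosα]
Without the anchor: N' = 276.4 kN/m, driving T_d = 351.3 kN/m, resisting R = 0·9.4 + 276.4·tan39.0° = 223.8 kN/m, FS = 0.64.
Setting FS = 1.41 and solving for T:
1.41·(351.3 − T cos51.8°) = 223.8 + T sin51.8°·tan39.0°
T·(sin51.8°·tan39.0° + 1.41·cos51.8°) = 1.41·351.3 − 223.8
T·(0.7859·0.8098 + 1.41·0.6184) = 495.3 − 223.8 = 271.5
T·1.5083 = 271.5
T = 180.0 kN/m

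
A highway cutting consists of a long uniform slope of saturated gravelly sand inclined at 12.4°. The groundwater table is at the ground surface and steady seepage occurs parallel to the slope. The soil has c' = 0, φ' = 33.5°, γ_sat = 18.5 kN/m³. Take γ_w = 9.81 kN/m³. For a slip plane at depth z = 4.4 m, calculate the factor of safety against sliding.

With seepage parallel to the slope and the water table at the surface, the effective normal stress on the slip plane uses the buoyant unit weight γ' = γ_sat − γ_w while the driving shear stress uses γ_sat:
FS = [c' + γ' z cos²β tanφ'] / [γ_sat z sinβ cosβ]
(For c' = 0 this reduces to FS = (γ'/γ_sat)·tanφ'/tanβ.)
γ' = 18.5 − 9.81 = 8.69 kN/m³
Numerator = 0.0 + 8.69·4.4·cos²12.4°·tan33.5° = 0.0 + 8.69·4.4·0.9539·0.6619 = 24.141 kPa
Denominator = 18.5·4.4·sin12.4°·cos12.4° = 18.5·4.4·0.2147·0.9767 = 17.072 kPa
FS = 24.141 / 17.072 = 1.414

FS = 1.41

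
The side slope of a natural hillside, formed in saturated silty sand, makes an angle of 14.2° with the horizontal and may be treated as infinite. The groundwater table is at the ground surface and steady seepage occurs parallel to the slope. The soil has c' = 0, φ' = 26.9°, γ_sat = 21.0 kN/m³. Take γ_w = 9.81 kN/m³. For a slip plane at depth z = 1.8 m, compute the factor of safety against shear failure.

With seepage parallel to the slope and the water table at the surface, the effective normal stress on the slip plane uses the buoyant unit weight γ' = γ_sat − γ_w while the driving shear stress uses γ_sat:
FS = [c' + γ' z cos²β tanφ'] / [γ_sat z sinβ cosβ]
(For c' = 0 this reduces to FS = (γ'/γ_sat)·tanφ'/tanβ.)
γ' = 21.0 − 9.81 = 11.19 kN/m³
Numerator = 0.0 + 11.19·1.8·cos²14.2°·tan26.9° = 0.0 + 11.19·1.8·0.9398·0.5073 = 9.604 kPa
Denominator = 21.0·1.8·sin14.2°·cos14.2° = 21.0·1.8·0.2453·0.9694 = 8.989 kPa
FS = 9.604 / 8.989 = 1.068

FS = 1.07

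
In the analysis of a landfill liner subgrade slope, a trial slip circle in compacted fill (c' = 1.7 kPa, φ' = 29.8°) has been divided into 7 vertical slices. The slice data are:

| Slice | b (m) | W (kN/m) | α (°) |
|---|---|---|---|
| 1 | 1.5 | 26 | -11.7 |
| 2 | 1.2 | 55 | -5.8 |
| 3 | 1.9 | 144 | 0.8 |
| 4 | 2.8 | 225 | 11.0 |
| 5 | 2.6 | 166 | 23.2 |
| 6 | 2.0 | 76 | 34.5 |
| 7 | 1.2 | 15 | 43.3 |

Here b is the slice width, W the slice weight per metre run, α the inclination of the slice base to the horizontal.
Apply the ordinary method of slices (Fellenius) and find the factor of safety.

FS = 2.67

Ordinary method of slices: FS = Σ[c'·Δl_i + (W_i cosα_i)·tanφ'] / Σ W_i sinα_i, with Δl_i = b_i / cosα_i.
Slice 1: Δl = 1.5/cos(-11.7°) = 1.532 m; N'_1 = 26·cos(-11.7°) = 25.5; c'Δl = 2.60; W sinα = -5.3
Slice 2: Δl = 1.2/cos(-5.8°) = 1.206 m; N'_2 = 55·cos(-5.8°) = 54.7; c'Δl = 2.05; W sinα = -5.6
Slice 3: Δl = 1.9/cos0.8° = 1.900 m; N'_3 = 144·cos0.8° = 144.0; c'Δl = 3.23; W sinα = 2.0
Slice 4: Δl = 2.8/cos11.0° = 2.852 m; N'_4 = 225·cos11.0° = 220.9; c'Δl = 4.85; W sinα = 42.9
Slice 5: Δl = 2.6/cos23.2° = 2.829 m; N'_5 = 166·cos23.2° = 152.6; c'Δl = 4.81; W sinα = 65.4
Slice 6: Δl = 2.0/cos34.5° = 2.427 m; N'_6 = 76·cos34.5° = 62.6; c'Δl = 4.13; W sinα = 43.0
Slice 7: Δl = 1.2/cos43.3° = 1.649 m; N'_7 = 15·cos43.3° = 10.9; c'Δl = 2.80; W sinα = 10.3
Σc'Δl = 24.5 kN/m; ΣN' = 671.2 kN/m; ΣW sinα = 152.8 kN/m
Resisting = 24.5 + 671.2·tan29.8° = 24.5 + 384.4 = 408.8 kN/m
FS = 408.8 / 152.8 = 2.675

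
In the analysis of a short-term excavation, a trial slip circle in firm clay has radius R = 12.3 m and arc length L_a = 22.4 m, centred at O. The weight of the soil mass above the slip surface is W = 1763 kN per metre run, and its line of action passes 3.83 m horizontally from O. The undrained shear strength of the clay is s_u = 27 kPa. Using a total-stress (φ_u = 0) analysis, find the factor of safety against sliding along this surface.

FS = 1.10

Taking moments about the centre O, the resisting moment is provided by the undrained shear strength acting along the arc:
M_R = s_u·L_a·R = 27·22.40·12.3 = 7439.0 kN·m/m
M_D = W·d = 1763·3.83 = 6752.3 kN·m/m
FS = M_R / M_D = 7439.0 / 6752.3 = 1.102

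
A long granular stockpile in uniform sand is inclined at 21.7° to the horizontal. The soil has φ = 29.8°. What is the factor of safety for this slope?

FS = 1.44

For a dry cohesionless infinite slope the factor of safety is FS = tanφ / tanβ.
FS = tan29.8° / tan21.7° = 0.5727 / 0.3979 = 1.439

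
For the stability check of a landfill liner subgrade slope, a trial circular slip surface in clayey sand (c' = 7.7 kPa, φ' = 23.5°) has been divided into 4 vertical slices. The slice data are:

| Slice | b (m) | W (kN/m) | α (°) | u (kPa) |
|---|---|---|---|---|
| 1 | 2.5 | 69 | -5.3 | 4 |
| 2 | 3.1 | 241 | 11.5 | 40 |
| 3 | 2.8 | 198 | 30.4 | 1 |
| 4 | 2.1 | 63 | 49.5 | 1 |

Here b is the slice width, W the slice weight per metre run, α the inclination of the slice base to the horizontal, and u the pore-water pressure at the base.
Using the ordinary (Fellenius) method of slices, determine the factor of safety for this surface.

FS = 1.35

Ordinary method of slices: FS = Σ[c'·Δl_i + (W_i cosα_i − u_i·Δl_i)·tanφ'] / Σ W_i sinα_i, with Δl_i = b_i / cosα_i.
Slice 1: Δl = 2.5/cos(-5.3°) = 2.511 m; N'_1 = 69·cos(-5.3°) − 4·2.511 = 58.7; c'Δl = 19.33; W sinα = -6.4
Slice 2: Δl = 3.1/cos11.5° = 3.164 m; N'_2 = 241·cos11.5° − 40·3.164 = 109.6; c'Δl = 24.36; W sinα = 48.0
Slice 3: Δl = 2.8/cos30.4° = 3.246 m; N'_3 = 198·cos30.4° − 1·3.246 = 167.5; c'Δl = 25.00; W sinα = 100.2
Slice 4: Δl = 2.1/cos49.5° = 3.234 m; N'_4 = 63·cos49.5° − 1·3.234 = 37.7; c'Δl = 24.90; W sinα = 47.9
Σc'Δl = 93.6 kN/m; ΣN' = 373.5 kN/m; ΣW sinα = 189.8 kN/m
Resisting = 93.6 + 373.5·tan23.5° = 93.6 + 162.4 = 256.0 kN/m
FS = 256.0 / 189.8 = 1.349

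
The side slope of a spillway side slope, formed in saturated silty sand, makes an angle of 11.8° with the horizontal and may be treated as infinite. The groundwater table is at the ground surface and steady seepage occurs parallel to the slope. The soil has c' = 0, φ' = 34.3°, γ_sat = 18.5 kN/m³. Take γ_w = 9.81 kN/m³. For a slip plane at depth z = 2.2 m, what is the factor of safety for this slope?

With seepage parallel to the slope and the water table at the surface, the effective normal stress on the slip plane uses the buoyant unit weight γ' = γ_sat − γ_w while the driving shear stress uses γ_sat:
FS = [c' + γ' z cos²β tanφ'] / [γ_sat z sinβ cosβ]
(For c' = 0 this reduces to FS = (γ'/γ_sat)·tanφ'/tanβ.)
γ' = 18.5 − 9.81 = 8.69 kN/m³
Numerator = 0.0 + 8.69·2.2·cos²11.8°·tan34.3° = 0.0 + 8.69·2.2·0.9582·0.6822 = 12.496 kPa
Denominator = 18.5·2.2·sin11.8°·cos11.8° = 18.5·2.2·0.2045·0.9789 = 8.147 kPa
FS = 12.496 / 8.147 = 1.534

FS = 1.53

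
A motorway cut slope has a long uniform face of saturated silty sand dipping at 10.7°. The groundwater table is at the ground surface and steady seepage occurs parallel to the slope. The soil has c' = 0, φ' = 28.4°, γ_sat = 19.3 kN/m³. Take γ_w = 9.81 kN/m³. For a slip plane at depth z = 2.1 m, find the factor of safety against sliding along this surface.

With seepage parallel to the slope and the water table at the surface, the effective normal stress on the slip plane uses the buoyant unit weight γ' = γ_sat − γ_w while the driving shear stress uses γ_sat:
FS = [c' + γ' z cos²β tanφ'] / [γ_sat z sinβ cosβ]
(For c' = 0 this reduces to FS = (γ'/γ_sat)·tanφ'/tanβ.)
γ' = 19.3 − 9.81 = 9.49 kN/m³
Numerator = 0.0 + 9.49·2.1·cos²10.7°·tan28.4° = 0.0 + 9.49·2.1·0.9655·0.5407 = 10.404 kPa
Denominator = 19.3·2.1·sin10.7°·cos10.7° = 19.3·2.1·0.1857·0.9826 = 7.394 kPa
FS = 10.404 / 7.394 = 1.407

FS = 1.41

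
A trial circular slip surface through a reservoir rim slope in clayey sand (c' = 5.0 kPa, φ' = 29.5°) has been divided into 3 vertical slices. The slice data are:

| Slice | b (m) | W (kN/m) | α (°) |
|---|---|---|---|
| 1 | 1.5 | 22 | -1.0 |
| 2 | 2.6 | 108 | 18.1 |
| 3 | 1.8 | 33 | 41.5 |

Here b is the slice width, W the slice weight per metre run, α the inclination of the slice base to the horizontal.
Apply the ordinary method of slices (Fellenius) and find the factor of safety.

Ordinary method of slices: FS = Σ[c'·Δl_i + (W_i cosα_i)·tanφ'] / Σ W_i sinα_i, with Δl_i = b_i / cosα_i.
Slice 1: Δl = 1.5/cos(-1.0°) = 1.500 m; N'_1 = 22·cos(-1.0°) = 22.0; c'Δl = 7.50; W sinα = -0.4
Slice 2: Δl = 2.6/cos18.1° = 2.735 m; N'_2 = 108·cos18.1° = 102.7; c'Δl = 13.68; W sinα = 33.6
Slice 3: Δl = 1.8/cos41.5° = 2.403 m; N'_3 = 33·cos41.5° = 24.7; c'Δl = 12.02; W sinα = 21.9
Σc'Δl = 33.2 kN/m; ΣN' = 149.4 kN/m; ΣW sinα = 55.0 kN/m
Resisting = 33.2 + 149.4·tan29.5° = 33.2 + 84.5 = 117.7 kN/m
FS = 117.7 / 55.0 = 2.139

FS = 2.14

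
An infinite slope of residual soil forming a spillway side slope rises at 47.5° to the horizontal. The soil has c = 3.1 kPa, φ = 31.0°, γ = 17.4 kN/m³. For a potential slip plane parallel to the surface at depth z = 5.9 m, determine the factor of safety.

For an infinite slope with a slip plane parallel to the surface (no pore pressure): FS = [c + γz cos²β tanφ] / [γz sinβ cosβ].
γz = 17.4·5.9 = 102.66 kN/m²
Numerator = 3.1 + 102.66·cos²47.5°·tan31.0° = 3.1 + 102.66·0.4564·0.6009 = 31.254 kPa
Denominator = 102.66·sin47.5°·cos47.5° = 102.66·0.7373·0.6756 = 51.135 kPa
FS = 31.254 / 51.135 = 0.611

FS = 0.61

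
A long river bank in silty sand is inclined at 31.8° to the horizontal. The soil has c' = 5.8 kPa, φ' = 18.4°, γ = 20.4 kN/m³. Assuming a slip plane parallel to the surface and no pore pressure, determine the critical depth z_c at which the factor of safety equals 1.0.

z_c = 1.37 m

Setting FS = 1.00 in FS = [c' + γz cos²β tanφ'] / [γz sinβ cosβ] and solving for z:
z = c' / [γ cosβ (FS·sinβ − cosβ·tanφ')]
  = 5.8 / [20.4·cos31.8°·(1.00·sin31.8° − cos31.8°·tan18.4°)]
  = 5.8 / [20.4·0.8499·(1.00·0.5270 − 0.8499·0.3327)]
  = 5.8 / 4.2345 = 1.370 m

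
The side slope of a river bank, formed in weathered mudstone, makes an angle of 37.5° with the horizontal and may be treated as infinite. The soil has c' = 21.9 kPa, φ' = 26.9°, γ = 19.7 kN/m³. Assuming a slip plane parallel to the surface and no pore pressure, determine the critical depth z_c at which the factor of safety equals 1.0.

z_c = 6.79 m

Setting FS = 1.00 in FS = [c' + γz cos²β tanφ'] / [γz sinβ cosβ] and solving for z:
z = c' / [γ cosβ (FS·sinβ − cosβ·tanφ')]
  = 21.9 / [19.7·cos37.5°·(1.00·sin37.5° − cos37.5°·tan26.9°)]
  = 21.9 / [19.7·0.7934·(1.00·0.6088 − 0.7934·0.5073)]
  = 21.9 / 3.2238 = 6.793 m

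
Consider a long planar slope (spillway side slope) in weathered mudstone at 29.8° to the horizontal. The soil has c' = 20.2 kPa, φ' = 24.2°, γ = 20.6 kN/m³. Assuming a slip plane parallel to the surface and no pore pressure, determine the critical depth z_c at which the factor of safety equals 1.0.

z_c = 10.56 m

Setting FS = 1.00 in FS = [c' + γz cos²β tanφ'] / [γz sinβ cosβ] and solving for z:
z = c' / [γ cosβ (FS·sinβ − cosβ·tanφ')]
  = 20.2 / [20.6·cos29.8°·(1.00·sin29.8° − cos29.8°·tan24.2°)]
  = 20.2 / [20.6·0.8678·(1.00·0.4970 − 0.8678·0.4494)]
  = 20.2 / 1.9125 = 10.562 m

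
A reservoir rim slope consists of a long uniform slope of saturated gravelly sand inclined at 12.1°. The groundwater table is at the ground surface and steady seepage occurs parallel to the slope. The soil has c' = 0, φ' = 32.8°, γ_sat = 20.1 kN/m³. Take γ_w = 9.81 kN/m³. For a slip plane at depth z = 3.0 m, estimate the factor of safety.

With seepage parallel to the slope and the water table at the surface, the effective normal stress on the slip plane uses the buoyant unit weight γ' = γ_sat − γ_w while the driving shear stress uses γ_sat:
FS = [c' + γ' z cos²β tanφ'] / [γ_sat z sinβ cosβ]
(For c' = 0 this reduces to FS = (γ'/γ_sat)·tanφ'/tanβ.)
γ' = 20.1 − 9.81 = 10.29 kN/m³
Numerator = 0.0 + 10.29·3.0·cos²12.1°·tan32.8° = 0.0 + 10.29·3.0·0.9561·0.6445 = 19.020 kPa
Denominator = 20.1·3.0·sin12.1°·cos12.1° = 20.1·3.0·0.2096·0.9778 = 12.359 kPa
FS = 19.020 / 12.359 = 1.539

FS = 1.54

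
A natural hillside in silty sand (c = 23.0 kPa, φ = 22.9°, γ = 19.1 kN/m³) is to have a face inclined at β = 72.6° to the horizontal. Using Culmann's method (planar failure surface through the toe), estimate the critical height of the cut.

H_c = 11.99 m

Culmann's analysis gives the critical failure plane at α_cr = (β + φ)/2 = (72.6 + 22.9)/2 = 47.8°, and the critical height
H_c = (4c/γ) · sinβ cosφ / [1 − cos(β − φ)]
    = (4·23.0/19.1) · sin72.6°·cos22.9° / [1 − cos(49.7°)]
    = 4.817 · 0.9542·0.9212 / [1 − 0.6468]
    = 4.817 · 0.8790 / 0.3532
    = 11.99 m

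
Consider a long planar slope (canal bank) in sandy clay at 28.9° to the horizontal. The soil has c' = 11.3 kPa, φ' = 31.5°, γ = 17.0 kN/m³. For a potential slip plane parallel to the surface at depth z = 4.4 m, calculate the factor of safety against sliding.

FS = 1.47

For an infinite slope with a slip plane parallel to the surface (no pore pressure): FS = [c' + γz cos²β tanφ'] / [γz sinβ cosβ].
γz = 17.0·4.4 = 74.80 kN/m²
Numerator = 11.3 + 74.80·cos²28.9°·tan31.5° = 11.3 + 74.80·0.7664·0.6128 = 46.432 kPa
Denominator = 74.80·sin28.9°·cos28.9° = 74.80·0.4833·0.8755 = 31.648 kPa
FS = 46.432 / 31.648 = 1.467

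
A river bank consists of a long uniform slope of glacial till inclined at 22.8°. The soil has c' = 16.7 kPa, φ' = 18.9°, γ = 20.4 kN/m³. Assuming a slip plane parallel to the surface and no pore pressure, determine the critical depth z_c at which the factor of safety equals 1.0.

Setting FS = 1.00 in FS = [c' + γz cos²β tanφ'] / [γz sinβ cosβ] and solving for z:
z = c' / [γ cosβ (FS·sinβ − cosβ·tanφ')]
  = 16.7 / [20.4·cos22.8°·(1.00·sin22.8° − cos22.8°·tan18.9°)]
  = 16.7 / [20.4·0.9219·(1.00·0.3875 − 0.9219·0.3424)]
  = 16.7 / 1.3520 = 12.352 m

z_c = 12.35 m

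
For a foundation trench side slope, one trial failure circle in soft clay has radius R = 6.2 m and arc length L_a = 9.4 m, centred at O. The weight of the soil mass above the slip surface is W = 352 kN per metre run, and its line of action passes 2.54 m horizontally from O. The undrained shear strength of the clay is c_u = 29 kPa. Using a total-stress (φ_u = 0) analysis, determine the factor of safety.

FS = 1.89

Taking moments about the centre O, the resisting moment is provided by the undrained shear strength acting along the arc:
M_R = c_u·L_a·R = 29·9.40·6.2 = 1690.1 kN·m/m
M_D = W·d = 352·2.54 = 894.1 kN·m/m
FS = M_R / M_D = 1690.1 / 894.1 = 1.890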